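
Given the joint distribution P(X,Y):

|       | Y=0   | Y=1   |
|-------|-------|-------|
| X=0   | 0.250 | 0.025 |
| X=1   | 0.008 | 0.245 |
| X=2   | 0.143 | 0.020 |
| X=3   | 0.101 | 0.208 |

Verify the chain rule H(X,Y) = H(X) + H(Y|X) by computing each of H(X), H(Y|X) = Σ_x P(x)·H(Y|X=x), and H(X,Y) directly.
H(X) = 1.9640 bits, H(Y|X) = 0.5413 bits, H(X,Y) = 2.5053 bits

Marginal of X (row sums):
  P(X=0) = 0.250 + 0.025 = 0.275
  P(X=1) = 0.008 + 0.245 = 0.253
  P(X=2) = 0.143 + 0.020 = 0.163
  P(X=3) = 0.101 + 0.208 = 0.309
H(X) = -[0.275·log₂(0.275) + 0.253·log₂(0.253) + 0.163·log₂(0.163) + 0.309·log₂(0.309)]
  = 0.51219 + 0.50165 + 0.42658 + 0.52355 = 1.9640 bits

H(Y|X) = Σ_x P(x)·H(Y|X=x):
  X=0: P(X=0) = 0.275, P(Y|X=0) = (10/11, 1/11) → H(Y|X=0) = 0.43950
  X=1: P(X=1) = 0.253, P(Y|X=1) = (8/253, 245/253) → H(Y|X=1) = 0.20245
  X=2: P(X=2) = 0.163, P(Y|X=2) = (143/163, 20/163) → H(Y|X=2) = 0.53707
  X=3: P(X=3) = 0.309, P(Y|X=3) = (101/309, 208/309) → H(Y|X=3) = 0.91169
H(Y|X) = 0.275·0.43950 + 0.253·0.20245 + 0.163·0.53707 + 0.309·0.91169 = 0.5413 bits

H(X,Y) = -Σ_{x,y} P(x,y) log₂ P(x,y). Per-cell terms -P(x,y)·log₂P(x,y):
  X=0: 0.50000, 0.13305
  X=1: 0.05573, 0.49714
  X=2: 0.40125, 0.11288
  X=3: 0.33406, 0.47119
Sum of the 8 terms: H(X,Y) = 2.5053 bits

Chain rule check:
  H(X) + H(Y|X) = 1.9640 + 0.5413 = 2.5053 bits
  H(X,Y) = 2.5053 bits
✓ Chain rule verified.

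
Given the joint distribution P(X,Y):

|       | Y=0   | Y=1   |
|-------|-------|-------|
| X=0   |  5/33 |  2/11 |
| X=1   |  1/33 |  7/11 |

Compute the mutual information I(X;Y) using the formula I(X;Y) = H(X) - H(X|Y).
0.1749 bits

I(X;Y) = H(X) - H(X|Y)

Marginal of X (row sums):
  P(X=0) = 5/33 + 2/11 = 1/3
  P(X=1) = 1/33 + 7/11 = 2/3
H(X) = -[(1/3)·log₂(1/3) + (2/3)·log₂(2/3)]
  = 0.52832 + 0.38998 = 0.91830 bits

Marginal of Y (column sums):
  P(Y=0) = 5/33 + 1/33 = 2/11
  P(Y=1) = 2/11 + 7/11 = 9/11
H(X|Y) = Σ_y P(y)·H(X|Y=y):
  Y=0: P(Y=0) = 2/11, P(X|Y=0) = (5/6, 1/6) → H(X|Y=0) = 0.65002
  Y=1: P(Y=1) = 9/11, P(X|Y=1) = (2/9, 7/9) → H(X|Y=1) = 0.76420
H(X|Y) = (2/11)·0.65002 + (9/11)·0.76420 = 0.74344 bits

I(X;Y) = H(X) - H(X|Y) = 0.91830 - 0.74344 = 0.1749 bits

Cross-check via I(X;Y) = H(X) + H(Y) - H(X,Y): computing H(Y) from the column sums and H(X,Y) from the 4 cells in the same way gives H(Y) = 0.68404 bits and H(X,Y) = 1.42748 bits, so
I(X;Y) = 0.91830 + 0.68404 - 1.42748 = 0.1749 bits ✓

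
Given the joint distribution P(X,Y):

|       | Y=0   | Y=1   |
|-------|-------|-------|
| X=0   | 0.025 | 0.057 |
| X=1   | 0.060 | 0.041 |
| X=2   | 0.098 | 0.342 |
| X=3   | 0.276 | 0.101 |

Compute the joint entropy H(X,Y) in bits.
2.5056 bits

H(X,Y) = -Σ_{x,y} P(x,y) log₂ P(x,y). Per-cell terms -P(x,y)·log₂P(x,y):
  X=0: 0.133048, 0.235575
  X=1: 0.243534, 0.188938
  X=2: 0.328405, 0.529393
  X=3: 0.512604, 0.334065
Sum of the 8 terms: H(X,Y) = 2.5056 bits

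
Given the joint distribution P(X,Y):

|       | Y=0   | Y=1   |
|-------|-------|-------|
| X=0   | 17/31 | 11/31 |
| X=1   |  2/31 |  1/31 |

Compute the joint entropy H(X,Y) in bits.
1.4206 bits

H(X,Y) = -Σ_{x,y} P(x,y) log₂ P(x,y). Per-cell terms -P(x,y)·log₂P(x,y):
  X=0: 0.4753, 0.5304
  X=1: 0.2551, 0.1598
Sum of the 4 terms: H(X,Y) = 1.4206 bits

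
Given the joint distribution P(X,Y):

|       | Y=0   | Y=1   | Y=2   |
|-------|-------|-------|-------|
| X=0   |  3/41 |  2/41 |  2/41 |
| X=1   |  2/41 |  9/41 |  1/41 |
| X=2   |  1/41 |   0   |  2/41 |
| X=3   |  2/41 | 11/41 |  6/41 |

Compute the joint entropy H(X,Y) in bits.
2.9954 bits

H(X,Y) = -Σ_{x,y} P(x,y) log₂ P(x,y). Per-cell terms -P(x,y)·log₂P(x,y):
  X=0: 0.27604, 0.21256, 0.21256
  X=1: 0.21256, 0.48021, 0.13067
  X=2: 0.13067, 0.00000, 0.21256
  X=3: 0.21256, 0.50925, 0.40574
  (cells with P = 0 contribute 0)
Sum of the 12 terms: H(X,Y) = 2.9954 bits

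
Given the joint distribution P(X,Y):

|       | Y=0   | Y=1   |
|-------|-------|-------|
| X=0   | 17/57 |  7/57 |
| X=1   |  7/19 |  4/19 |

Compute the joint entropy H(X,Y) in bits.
1.8961 bits

H(X,Y) = -Σ_{x,y} P(x,y) log₂ P(x,y). Per-cell terms -P(x,y)·log₂P(x,y):
  X=0: 0.5206, 0.3716
  X=1: 0.5307, 0.4732
Sum of the 4 terms: H(X,Y) = 1.8961 bits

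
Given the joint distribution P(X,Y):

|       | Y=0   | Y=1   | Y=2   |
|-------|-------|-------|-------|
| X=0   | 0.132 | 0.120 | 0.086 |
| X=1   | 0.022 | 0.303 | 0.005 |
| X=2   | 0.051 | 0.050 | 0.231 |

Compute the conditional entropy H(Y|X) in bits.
1.0769 bits

H(Y|X) = H(X,Y) - H(X)

H(X,Y) = -Σ_{x,y} P(x,y) log₂ P(x,y). Per-cell terms -P(x,y)·log₂P(x,y):
  X=0: 0.38562, 0.36707, 0.30440
  X=1: 0.12114, 0.52195, 0.03822
  X=2: 0.21896, 0.21610, 0.48834
Sum of the 9 terms: H(X,Y) = 2.6618 bits

Marginal of X (row sums):
  P(X=0) = 0.132 + 0.120 + 0.086 = 0.338
  P(X=1) = 0.022 + 0.303 + 0.005 = 0.330
  P(X=2) = 0.051 + 0.050 + 0.231 = 0.332
H(X) = -[0.338·log₂(0.338) + 0.330·log₂(0.330) + 0.332·log₂(0.332)]
  = 0.52894 + 0.52782 + 0.52813 = 1.5849 bits

H(Y|X) = H(X,Y) - H(X) = 2.6618 - 1.5849 = 1.0769 bits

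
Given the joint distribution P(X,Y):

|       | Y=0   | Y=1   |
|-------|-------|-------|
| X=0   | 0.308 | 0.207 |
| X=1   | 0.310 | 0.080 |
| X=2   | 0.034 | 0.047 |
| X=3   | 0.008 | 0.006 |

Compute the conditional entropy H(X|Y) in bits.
1.3573 bits

H(X|Y) = H(X,Y) - H(Y)

H(X,Y) = -Σ_{x,y} P(x,y) log₂ P(x,y). Per-cell terms -P(x,y)·log₂P(x,y):
  X=0: 0.523291, 0.470366
  X=1: 0.523795, 0.291508
  X=2: 0.165863, 0.207326
  X=3: 0.055726, 0.044285
Sum of the 8 terms: H(X,Y) = 2.28216 bits

Marginal of Y (column sums):
  P(Y=0) = 0.308 + 0.310 + 0.034 + 0.008 = 0.660
  P(Y=1) = 0.207 + 0.080 + 0.047 + 0.006 = 0.340
H(Y) = -[0.660·log₂(0.660) + 0.340·log₂(0.340)]
  = 0.395645 + 0.529174 = 0.92482 bits

H(X|Y) = H(X,Y) - H(Y) = 2.28216 - 0.92482 = 1.3573 bits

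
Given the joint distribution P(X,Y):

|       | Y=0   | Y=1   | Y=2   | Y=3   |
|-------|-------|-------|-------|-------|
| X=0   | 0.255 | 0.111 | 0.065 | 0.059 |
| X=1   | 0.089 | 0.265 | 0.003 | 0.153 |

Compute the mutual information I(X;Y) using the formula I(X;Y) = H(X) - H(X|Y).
0.1882 bits

I(X;Y) = H(X) - H(X|Y)

Marginal of X (row sums):
  P(X=0) = 0.255 + 0.111 + 0.065 + 0.059 = 0.490
  P(X=1) = 0.089 + 0.265 + 0.003 + 0.153 = 0.510
H(X) = -[0.490·log₂(0.490) + 0.510·log₂(0.510)]
  = 0.50428 + 0.49543 = 0.99971 bits

Marginal of Y (column sums):
  P(Y=0) = 0.255 + 0.089 = 0.344
  P(Y=1) = 0.111 + 0.265 = 0.376
  P(Y=2) = 0.065 + 0.003 = 0.068
  P(Y=3) = 0.059 + 0.153 = 0.212
H(X|Y) = Σ_y P(y)·H(X|Y=y):
  Y=0: P(Y=0) = 0.344, P(X|Y=0) = (255/344, 89/344) → H(X|Y=0) = 0.82481
  Y=1: P(Y=1) = 0.376, P(X|Y=1) = (111/376, 265/376) → H(X|Y=1) = 0.87536
  Y=2: P(Y=2) = 0.068, P(X|Y=2) = (65/68, 3/68) → H(X|Y=2) = 0.26086
  Y=3: P(Y=3) = 0.212, P(X|Y=3) = (59/212, 153/212) → H(X|Y=3) = 0.85313
H(X|Y) = 0.344·0.82481 + 0.376·0.87536 + 0.068·0.26086 + 0.212·0.85313 = 0.81147 bits

I(X;Y) = H(X) - H(X|Y) = 0.99971 - 0.81147 = 0.1882 bits

Cross-check via I(X;Y) = H(X) + H(Y) - H(X,Y): computing H(Y) from the column sums and H(X,Y) from the 8 cells in the same way gives H(Y) = 1.79836 bits and H(X,Y) = 2.60983 bits, so
I(X;Y) = 0.99971 + 1.79836 - 2.60983 = 0.1882 bits ✓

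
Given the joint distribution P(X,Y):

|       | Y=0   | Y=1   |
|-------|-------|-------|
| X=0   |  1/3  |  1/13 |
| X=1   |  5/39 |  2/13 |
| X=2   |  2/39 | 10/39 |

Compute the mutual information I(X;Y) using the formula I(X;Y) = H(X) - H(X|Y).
0.2335 bits

I(X;Y) = H(X) - H(X|Y)

Marginal of X (row sums):
  P(X=0) = 1/3 + 1/13 = 16/39
  P(X=1) = 5/39 + 2/13 = 11/39
  P(X=2) = 2/39 + 10/39 = 4/13
H(X) = -[(16/39)·log₂(16/39) + (11/39)·log₂(11/39) + (4/13)·log₂(4/13)]
  = 0.52734 + 0.51502 + 0.52321 = 1.56557 bits

Marginal of Y (column sums):
  P(Y=0) = 1/3 + 5/39 + 2/39 = 20/39
  P(Y=1) = 1/13 + 2/13 + 10/39 = 19/39
H(X|Y) = Σ_y P(y)·H(X|Y=y):
  Y=0: P(Y=0) = 20/39, P(X|Y=0) = (13/20, 1/4, 1/10) → H(X|Y=0) = 1.23616
  Y=1: P(Y=1) = 19/39, P(X|Y=1) = (3/19, 6/19, 10/19) → H(X|Y=1) = 1.43298
H(X|Y) = (20/39)·1.23616 + (19/39)·1.43298 = 1.33205 bits

I(X;Y) = H(X) - H(X|Y) = 1.56557 - 1.33205 = 0.2335 bits

Cross-check via I(X;Y) = H(X) + H(Y) - H(X,Y): computing H(Y) from the column sums and H(X,Y) from the 6 cells in the same way gives H(Y) = 0.99953 bits and H(X,Y) = 2.33157 bits, so
I(X;Y) = 1.56557 + 0.99953 - 2.33157 = 0.2335 bits ✓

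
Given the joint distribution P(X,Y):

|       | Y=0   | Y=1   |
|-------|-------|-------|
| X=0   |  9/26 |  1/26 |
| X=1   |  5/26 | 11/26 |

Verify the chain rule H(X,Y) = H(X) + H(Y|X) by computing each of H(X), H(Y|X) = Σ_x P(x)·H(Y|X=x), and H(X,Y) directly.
H(X) = 0.9612 bits, H(Y|X) = 0.7318 bits, H(X,Y) = 1.6930 bits

Marginal of X (row sums):
  P(X=0) = 9/26 + 1/26 = 5/13
  P(X=1) = 5/26 + 11/26 = 8/13
H(X) = -[(5/13)·log₂(5/13) + (8/13)·log₂(8/13)]
  = 0.5302 + 0.4310 = 0.9612 bits

H(Y|X) = Σ_x P(x)·H(Y|X=x):
  X=0: P(X=0) = 5/13, P(Y|X=0) = (9/10, 1/10) → H(Y|X=0) = 0.4690
  X=1: P(X=1) = 8/13, P(Y|X=1) = (5/16, 11/16) → H(Y|X=1) = 0.8960
H(Y|X) = (5/13)·0.4690 + (8/13)·0.8960 = 0.7318 bits

H(X,Y) = -Σ_{x,y} P(x,y) log₂ P(x,y). Per-cell terms -P(x,y)·log₂P(x,y):
  X=0: 0.5298, 0.1808
  X=1: 0.4574, 0.5250
Sum of the 4 terms: H(X,Y) = 1.6930 bits

Chain rule check:
  H(X) + H(Y|X) = 0.9612 + 0.7318 = 1.6930 bits
  H(X,Y) = 1.6930 bits
✓ Chain rule verified.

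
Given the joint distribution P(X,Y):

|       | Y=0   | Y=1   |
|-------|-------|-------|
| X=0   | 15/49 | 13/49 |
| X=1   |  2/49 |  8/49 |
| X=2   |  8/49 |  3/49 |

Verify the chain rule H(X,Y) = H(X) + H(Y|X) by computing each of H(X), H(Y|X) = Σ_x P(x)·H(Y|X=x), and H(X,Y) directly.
H(X) = 1.4131 bits, H(Y|X) = 0.9064 bits, H(X,Y) = 2.3195 bits

Marginal of X (row sums):
  P(X=0) = 15/49 + 13/49 = 4/7
  P(X=1) = 2/49 + 8/49 = 10/49
  P(X=2) = 8/49 + 3/49 = 11/49
H(X) = -[(4/7)·log₂(4/7) + (10/49)·log₂(10/49) + (11/49)·log₂(11/49)]
  = 0.46135 + 0.46791 + 0.48384 = 1.4131 bits

H(Y|X) = Σ_x P(x)·H(Y|X=x):
  X=0: P(X=0) = 4/7, P(Y|X=0) = (15/28, 13/28) → H(Y|X=0) = 0.99632
  X=1: P(X=1) = 10/49, P(Y|X=1) = (1/5, 4/5) → H(Y|X=1) = 0.72193
  X=2: P(X=2) = 11/49, P(Y|X=2) = (8/11, 3/11) → H(Y|X=2) = 0.84535
H(Y|X) = (4/7)·0.99632 + (10/49)·0.72193 + (11/49)·0.84535 = 0.9064 bits

H(X,Y) = -Σ_{x,y} P(x,y) log₂ P(x,y). Per-cell terms -P(x,y)·log₂P(x,y):
  X=0: 0.52280, 0.50787
  X=1: 0.18836, 0.42689
  X=2: 0.42689, 0.24672
Sum of the 6 terms: H(X,Y) = 2.3195 bits

Chain rule check:
  H(X) + H(Y|X) = 1.4131 + 0.9064 = 2.3195 bits
  H(X,Y) = 2.3195 bits
✓ Chain rule verified.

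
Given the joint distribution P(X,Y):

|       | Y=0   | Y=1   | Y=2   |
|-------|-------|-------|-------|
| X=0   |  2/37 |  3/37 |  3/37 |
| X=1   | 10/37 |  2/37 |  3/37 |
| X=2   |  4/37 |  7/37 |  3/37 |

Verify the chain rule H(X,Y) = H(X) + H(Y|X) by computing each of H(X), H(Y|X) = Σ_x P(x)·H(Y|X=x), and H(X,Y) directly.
H(X) = 1.5363 bits, H(Y|X) = 1.4058 bits, H(X,Y) = 2.9421 bits

Marginal of X (row sums):
  P(X=0) = 2/37 + 3/37 + 3/37 = 8/37
  P(X=1) = 10/37 + 2/37 + 3/37 = 15/37
  P(X=2) = 4/37 + 7/37 + 3/37 = 14/37
H(X) = -[(8/37)·log₂(8/37) + (15/37)·log₂(15/37) + (14/37)·log₂(14/37)]
  = 0.477720 + 0.528066 + 0.530524 = 1.5363 bits

H(Y|X) = Σ_x P(x)·H(Y|X=x):
  X=0: P(X=0) = 8/37, P(Y|X=0) = (1/4, 3/8, 3/8) → H(Y|X=0) = 1.561278
  X=1: P(X=1) = 15/37, P(Y|X=1) = (2/3, 2/15, 1/5) → H(Y|X=1) = 1.241946
  X=2: P(X=2) = 14/37, P(Y|X=2) = (2/7, 1/2, 3/14) → H(Y|X=2) = 1.492614
H(Y|X) = (8/37)·1.561278 + (15/37)·1.241946 + (14/37)·1.492614 = 1.4058 bits

H(X,Y) = -Σ_{x,y} P(x,y) log₂ P(x,y). Per-cell terms -P(x,y)·log₂P(x,y):
  X=0: 0.227538, 0.293878, 0.293878
  X=1: 0.510142, 0.227538, 0.293878
  X=2: 0.346968, 0.454451, 0.293878
Sum of the 9 terms: H(X,Y) = 2.9421 bits

Chain rule check:
  H(X) + H(Y|X) = 1.5363 + 1.4058 = 2.9421 bits
  H(X,Y) = 2.9421 bits
✓ Chain rule verified.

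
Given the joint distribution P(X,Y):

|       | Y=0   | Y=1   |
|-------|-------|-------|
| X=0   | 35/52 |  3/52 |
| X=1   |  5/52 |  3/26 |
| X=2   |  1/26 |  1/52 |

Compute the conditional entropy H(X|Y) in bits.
0.8903 bits

H(X|Y) = H(X,Y) - H(Y)

H(X,Y) = -Σ_{x,y} P(x,y) log₂ P(x,y). Per-cell terms -P(x,y)·log₂P(x,y):
  X=0: 0.3844, 0.2374
  X=1: 0.3249, 0.3595
  X=2: 0.1808, 0.1096
Sum of the 6 terms: H(X,Y) = 1.5966 bits

Marginal of Y (column sums):
  P(Y=0) = 35/52 + 5/52 + 1/26 = 21/26
  P(Y=1) = 3/52 + 3/26 + 1/52 = 5/26
H(Y) = -[(21/26)·log₂(21/26) + (5/26)·log₂(5/26)]
  = 0.2489 + 0.4574 = 0.7063 bits

H(X|Y) = H(X,Y) - H(Y) = 1.5966 - 0.7063 = 0.8903 bits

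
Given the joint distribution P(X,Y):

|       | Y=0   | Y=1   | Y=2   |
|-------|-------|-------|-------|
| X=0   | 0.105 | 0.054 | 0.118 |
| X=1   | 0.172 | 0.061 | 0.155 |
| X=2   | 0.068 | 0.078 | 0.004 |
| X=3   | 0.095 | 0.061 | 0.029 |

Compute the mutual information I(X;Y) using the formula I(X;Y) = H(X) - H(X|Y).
0.1180 bits

I(X;Y) = H(X) - H(X|Y)

Marginal of X (row sums):
  P(X=0) = 0.105 + 0.054 + 0.118 = 0.277
  P(X=1) = 0.172 + 0.061 + 0.155 = 0.388
  P(X=2) = 0.068 + 0.078 + 0.004 = 0.150
  P(X=3) = 0.095 + 0.061 + 0.029 = 0.185
H(X) = -[0.277·log₂(0.277) + 0.388·log₂(0.388) + 0.150·log₂(0.150) + 0.185·log₂(0.185)]
  = 0.5130 + 0.5300 + 0.4105 + 0.4504 = 1.9039 bits

Marginal of Y (column sums):
  P(Y=0) = 0.105 + 0.172 + 0.068 + 0.095 = 0.440
  P(Y=1) = 0.054 + 0.061 + 0.078 + 0.061 = 0.254
  P(Y=2) = 0.118 + 0.155 + 0.004 + 0.029 = 0.306
H(X|Y) = Σ_y P(y)·H(X|Y=y):
  Y=0: P(Y=0) = 0.440, P(X|Y=0) = (21/88, 43/110, 17/110, 19/88) → H(X|Y=0) = 1.9168
  Y=1: P(Y=1) = 0.254, P(X|Y=1) = (27/127, 61/254, 39/127, 61/254) → H(X|Y=1) = 1.9864
  Y=2: P(Y=2) = 0.306, P(X|Y=2) = (59/153, 155/306, 2/153, 29/306) → H(X|Y=2) = 1.4311
H(X|Y) = 0.440·1.9168 + 0.254·1.9864 + 0.306·1.4311 = 1.7859 bits

I(X;Y) = H(X) - H(X|Y) = 1.9039 - 1.7859 = 0.1180 bits

Cross-check via I(X;Y) = H(X) + H(Y) - H(X,Y): computing H(Y) from the column sums and H(X,Y) from the 12 cells in the same way gives H(Y) = 1.5461 bits and H(X,Y) = 3.3320 bits, so
I(X;Y) = 1.9039 + 1.5461 - 3.3320 = 0.1180 bits ✓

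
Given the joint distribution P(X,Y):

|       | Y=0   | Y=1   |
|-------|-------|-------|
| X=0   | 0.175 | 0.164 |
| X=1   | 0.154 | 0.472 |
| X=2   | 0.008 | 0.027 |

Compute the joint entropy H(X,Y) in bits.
1.9911 bits

H(X,Y) = -Σ_{x,y} P(x,y) log₂ P(x,y). Per-cell terms -P(x,y)·log₂P(x,y):
  X=0: 0.4401, 0.4278
  X=1: 0.4156, 0.5112
  X=2: 0.0557, 0.1407
Sum of the 6 terms: H(X,Y) = 1.9911 bits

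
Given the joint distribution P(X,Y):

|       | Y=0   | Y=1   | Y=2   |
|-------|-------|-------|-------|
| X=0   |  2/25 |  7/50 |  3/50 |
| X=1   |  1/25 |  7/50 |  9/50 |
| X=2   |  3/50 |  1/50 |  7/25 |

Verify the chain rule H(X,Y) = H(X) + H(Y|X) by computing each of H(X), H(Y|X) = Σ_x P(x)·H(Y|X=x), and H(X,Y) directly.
H(X) = 1.5755 bits, H(Y|X) = 1.2555 bits, H(X,Y) = 2.8310 bits

Marginal of X (row sums):
  P(X=0) = 2/25 + 7/50 + 3/50 = 7/25
  P(X=1) = 1/25 + 7/50 + 9/50 = 9/25
  P(X=2) = 3/50 + 1/50 + 7/25 = 9/25
H(X) = -[(7/25)·log₂(7/25) + (9/25)·log₂(9/25) + (9/25)·log₂(9/25)]
  = 0.5142204 + 0.5306152 + 0.5306152 = 1.5755 bits

H(Y|X) = Σ_x P(x)·H(Y|X=x):
  X=0: P(X=0) = 7/25, P(Y|X=0) = (2/7, 1/2, 3/14) → H(Y|X=0) = 1.4926141
  X=1: P(X=1) = 9/25, P(Y|X=1) = (1/9, 7/18, 1/2) → H(Y|X=1) = 1.3821023
  X=2: P(X=2) = 9/25, P(Y|X=2) = (1/6, 1/18, 7/9) → H(Y|X=2) = 0.9444885
H(Y|X) = (7/25)·1.4926141 + (9/25)·1.3821023 + (9/25)·0.9444885 = 1.2555 bits

H(X,Y) = -Σ_{x,y} P(x,y) log₂ P(x,y). Per-cell terms -P(x,y)·log₂P(x,y):
  X=0: 0.2915085, 0.3971102, 0.2435336
  X=1: 0.1857542, 0.3971102, 0.4453076
  X=2: 0.2435336, 0.1128771, 0.5142204
Sum of the 9 terms: H(X,Y) = 2.8310 bits

Chain rule check:
  H(X) + H(Y|X) = 1.5755 + 1.2555 = 2.8310 bits
  H(X,Y) = 2.8310 bits
✓ Chain rule verified.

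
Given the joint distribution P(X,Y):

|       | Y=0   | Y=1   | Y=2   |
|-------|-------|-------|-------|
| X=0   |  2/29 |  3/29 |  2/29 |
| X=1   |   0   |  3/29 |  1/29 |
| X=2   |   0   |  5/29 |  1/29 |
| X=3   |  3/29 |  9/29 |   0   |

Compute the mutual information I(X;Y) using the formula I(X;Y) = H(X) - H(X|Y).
0.2433 bits

I(X;Y) = H(X) - H(X|Y)

Marginal of X (row sums):
  P(X=0) = 2/29 + 3/29 + 2/29 = 7/29
  P(X=1) = 0 + 3/29 + 1/29 = 4/29
  P(X=2) = 0 + 5/29 + 1/29 = 6/29
  P(X=3) = 3/29 + 9/29 + 0 = 12/29
H(X) = -[(7/29)·log₂(7/29) + (4/29)·log₂(4/29) + (6/29)·log₂(6/29) + (12/29)·log₂(12/29)]
  = 0.49498 + 0.39420 + 0.47028 + 0.52677 = 1.88623 bits

Marginal of Y (column sums):
  P(Y=0) = 2/29 + 0 + 0 + 3/29 = 5/29
  P(Y=1) = 3/29 + 3/29 + 5/29 + 9/29 = 20/29
  P(Y=2) = 2/29 + 1/29 + 1/29 + 0 = 4/29
H(X|Y) = Σ_y P(y)·H(X|Y=y):
  Y=0: P(Y=0) = 5/29, P(X|Y=0) = (2/5, 0, 0, 3/5) → H(X|Y=0) = 0.97095
  Y=1: P(Y=1) = 20/29, P(X|Y=1) = (3/20, 3/20, 1/4, 9/20) → H(X|Y=1) = 1.83949
  Y=2: P(Y=2) = 4/29, P(X|Y=2) = (1/2, 1/4, 1/4, 0) → H(X|Y=2) = 1.50000
H(X|Y) = (5/29)·0.97095 + (20/29)·1.83949 + (4/29)·1.50000 = 1.64292 bits

I(X;Y) = H(X) - H(X|Y) = 1.88623 - 1.64292 = 0.2433 bits

Cross-check via I(X;Y) = H(X) + H(Y) - H(X,Y): computing H(Y) from the column sums and H(X,Y) from the 12 cells in the same way gives H(Y) = 1.20115 bits and H(X,Y) = 2.84406 bits, so
I(X;Y) = 1.88623 + 1.20115 - 2.84406 = 0.2433 bits ✓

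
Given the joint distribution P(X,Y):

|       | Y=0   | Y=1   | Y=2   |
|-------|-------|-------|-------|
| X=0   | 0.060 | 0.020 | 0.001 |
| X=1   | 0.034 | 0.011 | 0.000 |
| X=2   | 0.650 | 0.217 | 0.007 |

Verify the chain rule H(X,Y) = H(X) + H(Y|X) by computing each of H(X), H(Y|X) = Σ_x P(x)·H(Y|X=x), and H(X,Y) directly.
H(X) = 0.6648 bits, H(Y|X) = 0.8714 bits, H(X,Y) = 1.5362 bits

Marginal of X (row sums):
  P(X=0) = 0.060 + 0.020 + 0.001 = 0.081
  P(X=1) = 0.034 + 0.011 + 0.000 = 0.045
  P(X=2) = 0.650 + 0.217 + 0.007 = 0.874
H(X) = -[0.081·log₂(0.081) + 0.045·log₂(0.045) + 0.874·log₂(0.874)]
  = 0.29370 + 0.20133 + 0.16981 = 0.6648 bits

H(Y|X) = Σ_x P(x)·H(Y|X=x):
  X=0: P(X=0) = 0.081, P(Y|X=0) = (20/27, 20/81, 1/81) → H(Y|X=0) = 0.89723
  X=1: P(X=1) = 0.045, P(Y|X=1) = (34/45, 11/45, 0) → H(Y|X=1) = 0.80235
  X=2: P(X=2) = 0.874, P(Y|X=2) = (325/437, 217/874, 7/874) → H(Y|X=2) = 0.87252
H(Y|X) = 0.081·0.89723 + 0.045·0.80235 + 0.874·0.87252 = 0.8714 bits

H(X,Y) = -Σ_{x,y} P(x,y) log₂ P(x,y). Per-cell terms -P(x,y)·log₂P(x,y):
  X=0: 0.24353, 0.11288, 0.00997
  X=1: 0.16586, 0.07157, 0.00000
  X=2: 0.40397, 0.47832, 0.05011
  (cells with P = 0 contribute 0)
Sum of the 9 terms: H(X,Y) = 1.5362 bits

Chain rule check:
  H(X) + H(Y|X) = 0.6648 + 0.8714 = 1.5362 bits
  H(X,Y) = 1.5362 bits
✓ Chain rule verified.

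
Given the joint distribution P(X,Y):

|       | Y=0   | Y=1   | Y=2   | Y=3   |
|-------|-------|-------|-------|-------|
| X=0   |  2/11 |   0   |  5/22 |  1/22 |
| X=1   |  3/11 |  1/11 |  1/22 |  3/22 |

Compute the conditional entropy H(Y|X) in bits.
1.5620 bits

H(Y|X) = H(X,Y) - H(X)

H(X,Y) = -Σ_{x,y} P(x,y) log₂ P(x,y). Per-cell terms -P(x,y)·log₂P(x,y):
  X=0: 0.44717, 0.00000, 0.48580, 0.20270
  X=1: 0.51122, 0.31449, 0.20270, 0.39197
  (cells with P = 0 contribute 0)
Sum of the 8 terms: H(X,Y) = 2.55605 bits

Marginal of X (row sums):
  P(X=0) = 2/11 + 0 + 5/22 + 1/22 = 5/11
  P(X=1) = 3/11 + 1/11 + 1/22 + 3/22 = 6/11
H(X) = -[(5/11)·log₂(5/11) + (6/11)·log₂(6/11)]
  = 0.51705 + 0.47698 = 0.99403 bits

H(Y|X) = H(X,Y) - H(X) = 2.55605 - 0.99403 = 1.5620 bits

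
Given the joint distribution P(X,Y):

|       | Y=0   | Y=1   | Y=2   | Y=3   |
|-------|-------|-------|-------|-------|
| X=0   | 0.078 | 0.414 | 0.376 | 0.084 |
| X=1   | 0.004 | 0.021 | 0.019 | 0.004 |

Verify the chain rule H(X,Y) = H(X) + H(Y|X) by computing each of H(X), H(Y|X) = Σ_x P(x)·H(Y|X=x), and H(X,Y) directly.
H(X) = 0.2778 bits, H(Y|X) = 1.6562 bits, H(X,Y) = 1.9340 bits

Marginal of X (row sums):
  P(X=0) = 0.078 + 0.414 + 0.376 + 0.084 = 0.952
  P(X=1) = 0.004 + 0.021 + 0.019 + 0.004 = 0.048
H(X) = -[0.952·log₂(0.952) + 0.048·log₂(0.048)]
  = 0.06756 + 0.21028 = 0.2778 bits

H(Y|X) = Σ_x P(x)·H(Y|X=x):
  X=0: P(X=0) = 0.952, P(Y|X=0) = (39/476, 207/476, 47/119, 3/34) → H(Y|X=0) = 1.65654
  X=1: P(X=1) = 0.048, P(Y|X=1) = (1/12, 7/16, 19/48, 1/12) → H(Y|X=1) = 1.64852
H(Y|X) = 0.952·1.65654 + 0.048·1.64852 = 1.6562 bits

H(X,Y) = -Σ_{x,y} P(x,y) log₂ P(x,y). Per-cell terms -P(x,y)·log₂P(x,y):
  X=0: 0.28707, 0.52673, 0.53061, 0.30017
  X=1: 0.03186, 0.11704, 0.10864, 0.03186
Sum of the 8 terms: H(X,Y) = 1.9340 bits

Chain rule check:
  H(X) + H(Y|X) = 0.2778 + 1.6562 = 1.9340 bits
  H(X,Y) = 1.9340 bits
✓ Chain rule verified.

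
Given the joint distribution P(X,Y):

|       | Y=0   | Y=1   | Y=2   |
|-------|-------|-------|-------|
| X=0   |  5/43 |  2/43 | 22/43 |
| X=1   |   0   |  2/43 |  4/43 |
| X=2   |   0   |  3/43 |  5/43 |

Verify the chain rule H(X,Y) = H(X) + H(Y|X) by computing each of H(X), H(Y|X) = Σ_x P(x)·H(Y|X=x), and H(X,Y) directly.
H(X) = 1.2311 bits, H(Y|X) = 0.9839 bits, H(X,Y) = 2.2151 bits

Marginal of X (row sums):
  P(X=0) = 5/43 + 2/43 + 22/43 = 29/43
  P(X=1) = 0 + 2/43 + 4/43 = 6/43
  P(X=2) = 0 + 3/43 + 5/43 = 8/43
H(X) = -[(29/43)·log₂(29/43) + (6/43)·log₂(6/43) + (8/43)·log₂(8/43)]
  = 0.38326 + 0.39646 + 0.45140 = 1.2311 bits

H(Y|X) = Σ_x P(x)·H(Y|X=x):
  X=0: P(X=0) = 29/43, P(Y|X=0) = (5/29, 2/29, 22/29) → H(Y|X=0) = 1.00567
  X=1: P(X=1) = 6/43, P(Y|X=1) = (0, 1/3, 2/3) → H(Y|X=1) = 0.91830
  X=2: P(X=2) = 8/43, P(Y|X=2) = (0, 3/8, 5/8) → H(Y|X=2) = 0.95443
H(Y|X) = (29/43)·1.00567 + (6/43)·0.91830 + (8/43)·0.95443 = 0.9839 bits

H(X,Y) = -Σ_{x,y} P(x,y) log₂ P(x,y). Per-cell terms -P(x,y)·log₂P(x,y):
  X=0: 0.36097, 0.20587, 0.49466
  X=1: 0.00000, 0.20587, 0.31872
  X=2: 0.00000, 0.26800, 0.36097
  (cells with P = 0 contribute 0)
Sum of the 9 terms: H(X,Y) = 2.2151 bits

Chain rule check:
  H(X) + H(Y|X) = 1.2311 + 0.9839 = 2.2150 bits
  H(X,Y) = 2.2151 bits
✓ Chain rule verified (Δ = 0.0001 is 4-dp rounding noise: each of the three values was rounded independently).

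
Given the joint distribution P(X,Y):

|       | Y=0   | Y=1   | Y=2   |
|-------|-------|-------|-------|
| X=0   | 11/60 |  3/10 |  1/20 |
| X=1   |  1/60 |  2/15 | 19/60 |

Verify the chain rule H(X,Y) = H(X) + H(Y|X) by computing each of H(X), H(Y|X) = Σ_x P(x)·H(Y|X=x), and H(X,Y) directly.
H(X) = 0.9968 bits, H(Y|X) = 1.2005 bits, H(X,Y) = 2.1973 bits

Marginal of X (row sums):
  P(X=0) = 11/60 + 3/10 + 1/20 = 8/15
  P(X=1) = 1/60 + 2/15 + 19/60 = 7/15
H(X) = -[(8/15)·log₂(8/15) + (7/15)·log₂(7/15)]
  = 0.48367 + 0.51312 = 0.9968 bits

H(Y|X) = Σ_x P(x)·H(Y|X=x):
  X=0: P(X=0) = 8/15, P(Y|X=0) = (11/32, 9/16, 3/32) → H(Y|X=0) = 1.31665
  X=1: P(X=1) = 7/15, P(Y|X=1) = (1/28, 2/7, 19/28) → H(Y|X=1) = 1.06769
H(Y|X) = (8/15)·1.31665 + (7/15)·1.06769 = 1.2005 bits

H(X,Y) = -Σ_{x,y} P(x,y) log₂ P(x,y). Per-cell terms -P(x,y)·log₂P(x,y):
  X=0: 0.44870, 0.52109, 0.21610
  X=1: 0.09845, 0.38759, 0.52534
Sum of the 6 terms: H(X,Y) = 2.1973 bits

Chain rule check:
  H(X) + H(Y|X) = 0.9968 + 1.2005 = 2.1973 bits
  H(X,Y) = 2.1973 bits
✓ Chain rule verified.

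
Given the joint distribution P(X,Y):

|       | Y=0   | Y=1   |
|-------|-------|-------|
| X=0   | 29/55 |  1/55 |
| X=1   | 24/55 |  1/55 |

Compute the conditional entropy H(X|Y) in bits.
0.9938 bits

H(X|Y) = H(X,Y) - H(Y)

H(X,Y) = -Σ_{x,y} P(x,y) log₂ P(x,y). Per-cell terms -P(x,y)·log₂P(x,y):
  X=0: 0.4869, 0.1051
  X=1: 0.5221, 0.1051
Sum of the 4 terms: H(X,Y) = 1.2192 bits

Marginal of Y (column sums):
  P(Y=0) = 29/55 + 24/55 = 53/55
  P(Y=1) = 1/55 + 1/55 = 2/55
H(Y) = -[(53/55)·log₂(53/55) + (2/55)·log₂(2/55)]
  = 0.0515 + 0.1739 = 0.2254 bits

H(X|Y) = H(X,Y) - H(Y) = 1.2192 - 0.2254 = 0.9938 bits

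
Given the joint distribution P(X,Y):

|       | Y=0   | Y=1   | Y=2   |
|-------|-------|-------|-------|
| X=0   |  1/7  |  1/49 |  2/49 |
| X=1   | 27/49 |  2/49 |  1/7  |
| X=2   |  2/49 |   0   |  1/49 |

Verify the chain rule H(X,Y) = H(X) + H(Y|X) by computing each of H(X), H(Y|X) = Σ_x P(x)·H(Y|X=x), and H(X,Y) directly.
H(X) = 1.0414 bits, H(Y|X) = 1.0287 bits, H(X,Y) = 2.0701 bits

Marginal of X (row sums):
  P(X=0) = 1/7 + 1/49 + 2/49 = 10/49
  P(X=1) = 27/49 + 2/49 + 1/7 = 36/49
  P(X=2) = 2/49 + 0 + 1/49 = 3/49
H(X) = -[(10/49)·log₂(10/49) + (36/49)·log₂(36/49) + (3/49)·log₂(3/49)]
  = 0.46791 + 0.32678 + 0.24672 = 1.0414 bits

H(Y|X) = Σ_x P(x)·H(Y|X=x):
  X=0: P(X=0) = 10/49, P(Y|X=0) = (7/10, 1/10, 1/5) → H(Y|X=0) = 1.15678
  X=1: P(X=1) = 36/49, P(Y|X=1) = (3/4, 1/18, 7/36) → H(Y|X=1) = 1.00233
  X=2: P(X=2) = 3/49, P(Y|X=2) = (2/3, 0, 1/3) → H(Y|X=2) = 0.91830
H(Y|X) = (10/49)·1.15678 + (36/49)·1.00233 + (3/49)·0.91830 = 1.0287 bits

H(X,Y) = -Σ_{x,y} P(x,y) log₂ P(x,y). Per-cell terms -P(x,y)·log₂P(x,y):
  X=0: 0.40105, 0.11459, 0.18836
  X=1: 0.47378, 0.18836, 0.40105
  X=2: 0.18836, 0.00000, 0.11459
  (cells with P = 0 contribute 0)
Sum of the 9 terms: H(X,Y) = 2.0701 bits

Chain rule check:
  H(X) + H(Y|X) = 1.0414 + 1.0287 = 2.0701 bits
  H(X,Y) = 2.0701 bits
✓ Chain rule verified.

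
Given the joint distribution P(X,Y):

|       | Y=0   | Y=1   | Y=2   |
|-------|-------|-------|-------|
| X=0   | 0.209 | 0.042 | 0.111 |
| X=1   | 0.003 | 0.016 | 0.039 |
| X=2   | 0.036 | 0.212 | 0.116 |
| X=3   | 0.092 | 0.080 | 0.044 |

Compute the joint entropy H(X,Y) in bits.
3.1333 bits

H(X,Y) = -Σ_{x,y} P(x,y) log₂ P(x,y). Per-cell terms -P(x,y)·log₂P(x,y):
  X=0: 0.4720, 0.1921, 0.3520
  X=1: 0.0251, 0.0955, 0.1825
  X=2: 0.1727, 0.4744, 0.3605
  X=3: 0.3167, 0.2915, 0.1983
Sum of the 12 terms: H(X,Y) = 3.1333 bits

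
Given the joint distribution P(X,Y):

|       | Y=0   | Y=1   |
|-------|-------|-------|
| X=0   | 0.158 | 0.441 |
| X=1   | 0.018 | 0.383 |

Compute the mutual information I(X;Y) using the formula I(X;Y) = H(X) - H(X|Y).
0.0667 bits

I(X;Y) = H(X) - H(X|Y)

Marginal of X (row sums):
  P(X=0) = 0.158 + 0.441 = 0.599
  P(X=1) = 0.018 + 0.383 = 0.401
H(X) = -[0.599·log₂(0.599) + 0.401·log₂(0.401)]
  = 0.442884 + 0.528649 = 0.97153 bits

Marginal of Y (column sums):
  P(Y=0) = 0.158 + 0.018 = 0.176
  P(Y=1) = 0.441 + 0.383 = 0.824
H(X|Y) = Σ_y P(y)·H(X|Y=y):
  Y=0: P(Y=0) = 0.176, P(X|Y=0) = (79/88, 9/88) → H(X|Y=0) = 0.476159
  Y=1: P(Y=1) = 0.824, P(X|Y=1) = (441/824, 383/824) → H(X|Y=1) = 0.996423
H(X|Y) = 0.176·0.476159 + 0.824·0.996423 = 0.90486 bits

I(X;Y) = H(X) - H(X|Y) = 0.97153 - 0.90486 = 0.0667 bits

Cross-check via I(X;Y) = H(X) + H(Y) - H(X,Y): computing H(Y) from the column sums and H(X,Y) from the 4 cells in the same way gives H(Y) = 0.67125 bits and H(X,Y) = 1.57610 bits, so
I(X;Y) = 0.97153 + 0.67125 - 1.57610 = 0.0667 bits ✓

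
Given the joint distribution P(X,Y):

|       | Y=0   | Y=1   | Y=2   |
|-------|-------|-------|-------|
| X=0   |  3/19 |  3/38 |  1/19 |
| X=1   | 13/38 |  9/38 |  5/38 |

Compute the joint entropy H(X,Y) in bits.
2.3398 bits

H(X,Y) = -Σ_{x,y} P(x,y) log₂ P(x,y). Per-cell terms -P(x,y)·log₂P(x,y):
  X=0: 0.42047, 0.28918, 0.22358
  X=1: 0.52940, 0.49216, 0.38500
Sum of the 6 terms: H(X,Y) = 2.3398 bits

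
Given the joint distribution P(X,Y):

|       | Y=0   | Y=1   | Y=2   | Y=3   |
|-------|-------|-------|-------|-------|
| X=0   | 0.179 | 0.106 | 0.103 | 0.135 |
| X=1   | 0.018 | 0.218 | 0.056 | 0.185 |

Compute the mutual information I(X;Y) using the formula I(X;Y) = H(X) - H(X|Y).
0.1529 bits

I(X;Y) = H(X) - H(X|Y)

Marginal of X (row sums):
  P(X=0) = 0.179 + 0.106 + 0.103 + 0.135 = 0.523
  P(X=1) = 0.018 + 0.218 + 0.056 + 0.185 = 0.477
H(X) = -[0.523·log₂(0.523) + 0.477·log₂(0.477)]
  = 0.489066 + 0.509407 = 0.99847 bits

Marginal of Y (column sums):
  P(Y=0) = 0.179 + 0.018 = 0.197
  P(Y=1) = 0.106 + 0.218 = 0.324
  P(Y=2) = 0.103 + 0.056 = 0.159
  P(Y=3) = 0.135 + 0.185 = 0.320
H(X|Y) = Σ_y P(y)·H(X|Y=y):
  Y=0: P(Y=0) = 0.197, P(X|Y=0) = (179/197, 18/197) → H(X|Y=0) = 0.441028
  Y=1: P(Y=1) = 0.324, P(X|Y=1) = (53/162, 109/162) → H(X|Y=1) = 0.911999
  Y=2: P(Y=2) = 0.159, P(X|Y=2) = (103/159, 56/159) → H(X|Y=2) = 0.936019
  Y=3: P(Y=3) = 0.320, P(X|Y=3) = (27/64, 37/64) → H(X|Y=3) = 0.982317
H(X|Y) = 0.197·0.441028 + 0.324·0.911999 + 0.159·0.936019 + 0.320·0.982317 = 0.84554 bits

I(X;Y) = H(X) - H(X|Y) = 0.99847 - 0.84554 = 0.1529 bits

Cross-check via I(X;Y) = H(X) + H(Y) - H(X,Y): computing H(Y) from the column sums and H(X,Y) from the 8 cells in the same way gives H(Y) = 1.93636 bits and H(X,Y) = 2.78190 bits, so
I(X;Y) = 0.99847 + 1.93636 - 2.78190 = 0.1529 bits ✓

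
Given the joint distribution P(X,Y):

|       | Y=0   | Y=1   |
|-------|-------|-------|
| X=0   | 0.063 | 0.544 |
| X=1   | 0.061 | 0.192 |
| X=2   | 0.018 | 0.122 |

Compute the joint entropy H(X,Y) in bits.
1.9069 bits

H(X,Y) = -Σ_{x,y} P(x,y) log₂ P(x,y). Per-cell terms -P(x,y)·log₂P(x,y):
  X=0: 0.2513, 0.4778
  X=1: 0.2461, 0.4571
  X=2: 0.1043, 0.3703
Sum of the 6 terms: H(X,Y) = 1.9069 bits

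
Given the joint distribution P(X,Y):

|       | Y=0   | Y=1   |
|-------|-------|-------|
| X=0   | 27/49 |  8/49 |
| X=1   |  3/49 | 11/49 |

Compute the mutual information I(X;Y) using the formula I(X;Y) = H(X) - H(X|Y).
0.1952 bits

I(X;Y) = H(X) - H(X|Y)

Marginal of X (row sums):
  P(X=0) = 27/49 + 8/49 = 5/7
  P(X=1) = 3/49 + 11/49 = 2/7
H(X) = -[(5/7)·log₂(5/7) + (2/7)·log₂(2/7)]
  = 0.3467 + 0.5164 = 0.8631 bits

Marginal of Y (column sums):
  P(Y=0) = 27/49 + 3/49 = 30/49
  P(Y=1) = 8/49 + 11/49 = 19/49
H(X|Y) = Σ_y P(y)·H(X|Y=y):
  Y=0: P(Y=0) = 30/49, P(X|Y=0) = (9/10, 1/10) → H(X|Y=0) = 0.4690
  Y=1: P(Y=1) = 19/49, P(X|Y=1) = (8/19, 11/19) → H(X|Y=1) = 0.9819
H(X|Y) = (30/49)·0.4690 + (19/49)·0.9819 = 0.6679 bits

I(X;Y) = H(X) - H(X|Y) = 0.8631 - 0.6679 = 0.1952 bits

Cross-check via I(X;Y) = H(X) + H(Y) - H(X,Y): computing H(Y) from the column sums and H(X,Y) from the 4 cells in the same way gives H(Y) = 0.9633 bits and H(X,Y) = 1.6312 bits, so
I(X;Y) = 0.8631 + 0.9633 - 1.6312 = 0.1952 bits ✓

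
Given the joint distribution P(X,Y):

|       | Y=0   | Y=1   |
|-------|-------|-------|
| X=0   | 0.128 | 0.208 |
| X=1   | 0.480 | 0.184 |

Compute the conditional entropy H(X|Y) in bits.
0.8424 bits

H(X|Y) = H(X,Y) - H(Y)

H(X,Y) = -Σ_{x,y} P(x,y) log₂ P(x,y). Per-cell terms -P(x,y)·log₂P(x,y):
  X=0: 0.37962, 0.47119
  X=1: 0.50827, 0.44937
Sum of the 4 terms: H(X,Y) = 1.80845 bits

Marginal of Y (column sums):
  P(Y=0) = 0.128 + 0.480 = 0.608
  P(Y=1) = 0.208 + 0.184 = 0.392
H(Y) = -[0.608·log₂(0.608) + 0.392·log₂(0.392)]
  = 0.43646 + 0.52962 = 0.96608 bits

H(X|Y) = H(X,Y) - H(Y) = 1.80845 - 0.96608 = 0.8424 bits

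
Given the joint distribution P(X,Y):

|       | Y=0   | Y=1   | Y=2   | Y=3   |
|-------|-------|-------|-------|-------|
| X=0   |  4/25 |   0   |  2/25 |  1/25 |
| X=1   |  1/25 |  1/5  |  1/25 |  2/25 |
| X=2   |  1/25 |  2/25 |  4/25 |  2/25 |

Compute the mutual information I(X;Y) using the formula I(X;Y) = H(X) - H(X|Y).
0.3429 bits

I(X;Y) = H(X) - H(X|Y)

Marginal of X (row sums):
  P(X=0) = 4/25 + 0 + 2/25 + 1/25 = 7/25
  P(X=1) = 1/25 + 1/5 + 1/25 + 2/25 = 9/25
  P(X=2) = 1/25 + 2/25 + 4/25 + 2/25 = 9/25
H(X) = -[(7/25)·log₂(7/25) + (9/25)·log₂(9/25) + (9/25)·log₂(9/25)]
  = 0.514220 + 0.530615 + 0.530615 = 1.57545 bits

Marginal of Y (column sums):
  P(Y=0) = 4/25 + 1/25 + 1/25 = 6/25
  P(Y=1) = 0 + 1/5 + 2/25 = 7/25
  P(Y=2) = 2/25 + 1/25 + 4/25 = 7/25
  P(Y=3) = 1/25 + 2/25 + 2/25 = 1/5
H(X|Y) = Σ_y P(y)·H(X|Y=y):
  Y=0: P(Y=0) = 6/25, P(X|Y=0) = (2/3, 1/6, 1/6) → H(X|Y=0) = 1.251629
  Y=1: P(Y=1) = 7/25, P(X|Y=1) = (0, 5/7, 2/7) → H(X|Y=1) = 0.863121
  Y=2: P(Y=2) = 7/25, P(X|Y=2) = (2/7, 1/7, 4/7) → H(X|Y=2) = 1.378783
  Y=3: P(Y=3) = 1/5, P(X|Y=3) = (1/5, 2/5, 2/5) → H(X|Y=3) = 1.521928
H(X|Y) = (6/25)·1.251629 + (7/25)·0.863121 + (7/25)·1.378783 + (1/5)·1.521928 = 1.23251 bits

I(X;Y) = H(X) - H(X|Y) = 1.57545 - 1.23251 = 0.3429 bits

Cross-check via I(X;Y) = H(X) + H(Y) - H(X,Y): computing H(Y) from the column sums and H(X,Y) from the 12 cells in the same way gives H(Y) = 1.98696 bits and H(X,Y) = 3.21947 bits, so
I(X;Y) = 1.57545 + 1.98696 - 3.21947 = 0.3429 bits ✓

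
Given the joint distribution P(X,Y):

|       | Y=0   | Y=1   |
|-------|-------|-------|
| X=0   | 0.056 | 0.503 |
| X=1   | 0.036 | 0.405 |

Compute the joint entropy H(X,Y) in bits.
1.4323 bits

H(X,Y) = -Σ_{x,y} P(x,y) log₂ P(x,y). Per-cell terms -P(x,y)·log₂P(x,y):
  X=0: 0.23287, 0.49866
  X=1: 0.17265, 0.52812
Sum of the 4 terms: H(X,Y) = 1.4323 bits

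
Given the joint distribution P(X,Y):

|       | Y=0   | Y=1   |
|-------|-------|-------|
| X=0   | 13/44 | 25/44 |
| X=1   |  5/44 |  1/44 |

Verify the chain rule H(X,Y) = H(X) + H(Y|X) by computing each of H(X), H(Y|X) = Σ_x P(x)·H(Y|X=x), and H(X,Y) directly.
H(X) = 0.5746 bits, H(Y|X) = 0.8891 bits, H(X,Y) = 1.4637 bits

Marginal of X (row sums):
  P(X=0) = 13/44 + 25/44 = 19/22
  P(X=1) = 5/44 + 1/44 = 3/22
H(X) = -[(19/22)·log₂(19/22) + (3/22)·log₂(3/22)]
  = 0.18266 + 0.39197 = 0.5746 bits

H(Y|X) = Σ_x P(x)·H(Y|X=x):
  X=0: P(X=0) = 19/22, P(Y|X=0) = (13/38, 25/38) → H(Y|X=0) = 0.92682
  X=1: P(X=1) = 3/22, P(Y|X=1) = (5/6, 1/6) → H(Y|X=1) = 0.65002
H(Y|X) = (19/22)·0.92682 + (3/22)·0.65002 = 0.8891 bits

H(X,Y) = -Σ_{x,y} P(x,y) log₂ P(x,y). Per-cell terms -P(x,y)·log₂P(x,y):
  X=0: 0.51970, 0.46340
  X=1: 0.35653, 0.12408
Sum of the 4 terms: H(X,Y) = 1.4637 bits

Chain rule check:
  H(X) + H(Y|X) = 0.5746 + 0.8891 = 1.4637 bits
  H(X,Y) = 1.4637 bits
✓ Chain rule verified.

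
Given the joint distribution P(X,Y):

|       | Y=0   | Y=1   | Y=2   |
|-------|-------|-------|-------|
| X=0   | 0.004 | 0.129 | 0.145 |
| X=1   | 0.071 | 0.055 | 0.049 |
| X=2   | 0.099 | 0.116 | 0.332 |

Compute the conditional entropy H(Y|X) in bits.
1.3206 bits

H(Y|X) = H(X,Y) - H(X)

H(X,Y) = -Σ_{x,y} P(x,y) log₂ P(x,y). Per-cell terms -P(x,y)·log₂P(x,y):
  X=0: 0.03186, 0.38114, 0.40395
  X=1: 0.27094, 0.23014, 0.21320
  X=2: 0.33031, 0.36051, 0.52813
Sum of the 9 terms: H(X,Y) = 2.7502 bits

Marginal of X (row sums):
  P(X=0) = 0.004 + 0.129 + 0.145 = 0.278
  P(X=1) = 0.071 + 0.055 + 0.049 = 0.175
  P(X=2) = 0.099 + 0.116 + 0.332 = 0.547
H(X) = -[0.278·log₂(0.278) + 0.175·log₂(0.175) + 0.547·log₂(0.547)]
  = 0.51342 + 0.44005 + 0.47610 = 1.4296 bits

H(Y|X) = H(X,Y) - H(X) = 2.7502 - 1.4296 = 1.3206 bits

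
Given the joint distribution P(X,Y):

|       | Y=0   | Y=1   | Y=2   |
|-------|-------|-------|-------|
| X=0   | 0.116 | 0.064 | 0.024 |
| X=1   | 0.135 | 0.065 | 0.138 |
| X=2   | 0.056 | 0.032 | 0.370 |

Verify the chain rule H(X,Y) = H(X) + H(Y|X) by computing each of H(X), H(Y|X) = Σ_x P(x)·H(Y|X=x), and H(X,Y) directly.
H(X) = 1.5128 bits, H(Y|X) = 1.1938 bits, H(X,Y) = 2.7066 bits

Marginal of X (row sums):
  P(X=0) = 0.116 + 0.064 + 0.024 = 0.204
  P(X=1) = 0.135 + 0.065 + 0.138 = 0.338
  P(X=2) = 0.056 + 0.032 + 0.370 = 0.458
H(X) = -[0.204·log₂(0.204) + 0.338·log₂(0.338) + 0.458·log₂(0.458)]
  = 0.46785 + 0.52894 + 0.51597 = 1.5128 bits

H(Y|X) = Σ_x P(x)·H(Y|X=x):
  X=0: P(X=0) = 0.204, P(Y|X=0) = (29/51, 16/51, 2/17) → H(Y|X=0) = 1.35103
  X=1: P(X=1) = 0.338, P(Y|X=1) = (135/338, 5/26, 69/169) → H(Y|X=1) = 1.51390
  X=2: P(X=2) = 0.458, P(Y|X=2) = (28/229, 16/229, 185/229) → H(Y|X=2) = 0.88763
H(Y|X) = 0.204·1.35103 + 0.338·1.51390 + 0.458·0.88763 = 1.1938 bits

H(X,Y) = -Σ_{x,y} P(x,y) log₂ P(x,y). Per-cell terms -P(x,y)·log₂P(x,y):
  X=0: 0.36051, 0.25381, 0.12914
  X=1: 0.39001, 0.25632, 0.39430
  X=2: 0.23287, 0.15891, 0.53073
Sum of the 9 terms: H(X,Y) = 2.7066 bits

Chain rule check:
  H(X) + H(Y|X) = 1.5128 + 1.1938 = 2.7066 bits
  H(X,Y) = 2.7066 bits
✓ Chain rule verified.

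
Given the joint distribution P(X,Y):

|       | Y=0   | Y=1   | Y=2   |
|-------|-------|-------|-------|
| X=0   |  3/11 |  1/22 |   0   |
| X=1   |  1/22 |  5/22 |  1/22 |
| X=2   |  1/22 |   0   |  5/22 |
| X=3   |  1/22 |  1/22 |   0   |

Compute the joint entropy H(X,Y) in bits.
2.6990 bits

H(X,Y) = -Σ_{x,y} P(x,y) log₂ P(x,y). Per-cell terms -P(x,y)·log₂P(x,y):
  X=0: 0.5112, 0.2027, 0.0000
  X=1: 0.2027, 0.4858, 0.2027
  X=2: 0.2027, 0.0000, 0.4858
  X=3: 0.2027, 0.2027, 0.0000
  (cells with P = 0 contribute 0)
Sum of the 12 terms: H(X,Y) = 2.6990 bits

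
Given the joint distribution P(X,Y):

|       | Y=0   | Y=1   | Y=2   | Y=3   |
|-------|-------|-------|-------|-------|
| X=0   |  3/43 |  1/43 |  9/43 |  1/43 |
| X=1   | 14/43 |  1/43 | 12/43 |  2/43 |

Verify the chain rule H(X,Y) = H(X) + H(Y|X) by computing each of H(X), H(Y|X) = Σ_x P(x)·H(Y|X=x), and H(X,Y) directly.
H(X) = 0.9103 bits, H(Y|X) = 1.4553 bits, H(X,Y) = 2.3656 bits

Marginal of X (row sums):
  P(X=0) = 3/43 + 1/43 + 9/43 + 1/43 = 14/43
  P(X=1) = 14/43 + 1/43 + 12/43 + 2/43 = 29/43
H(X) = -[(14/43)·log₂(14/43) + (29/43)·log₂(29/43)]
  = 0.527087 + 0.383261 = 0.9103 bits

H(Y|X) = Σ_x P(x)·H(Y|X=x):
  X=0: P(X=0) = 14/43, P(Y|X=0) = (3/14, 1/14, 9/14, 1/14) → H(Y|X=0) = 1.429911
  X=1: P(X=1) = 29/43, P(Y|X=1) = (14/29, 1/29, 12/29, 2/29) → H(Y|X=1) = 1.467549
H(Y|X) = (14/43)·1.429911 + (29/43)·1.467549 = 1.4553 bits

H(X,Y) = -Σ_{x,y} P(x,y) log₂ P(x,y). Per-cell terms -P(x,y)·log₂P(x,y):
  X=0: 0.267998, 0.126192, 0.472257, 0.126192
  X=1: 0.527087, 0.126192, 0.513852, 0.205873
Sum of the 8 terms: H(X,Y) = 2.3656 bits

Chain rule check:
  H(X) + H(Y|X) = 0.9103 + 1.4553 = 2.3656 bits
  H(X,Y) = 2.3656 bits
✓ Chain rule verified.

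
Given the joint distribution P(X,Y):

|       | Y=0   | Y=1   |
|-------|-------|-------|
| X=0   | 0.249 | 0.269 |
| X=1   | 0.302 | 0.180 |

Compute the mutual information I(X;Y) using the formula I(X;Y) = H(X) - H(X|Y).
0.0156 bits

I(X;Y) = H(X) - H(X|Y)

Marginal of X (row sums):
  P(X=0) = 0.249 + 0.269 = 0.518
  P(X=1) = 0.302 + 0.180 = 0.482
H(X) = -[0.518·log₂(0.518) + 0.482·log₂(0.482)]
  = 0.4916 + 0.5075 = 0.9991 bits

Marginal of Y (column sums):
  P(Y=0) = 0.249 + 0.302 = 0.551
  P(Y=1) = 0.269 + 0.180 = 0.449
H(X|Y) = Σ_y P(y)·H(X|Y=y):
  Y=0: P(Y=0) = 0.551, P(X|Y=0) = (249/551, 302/551) → H(X|Y=0) = 0.9933
  Y=1: P(Y=1) = 0.449, P(X|Y=1) = (269/449, 180/449) → H(X|Y=1) = 0.9715
H(X|Y) = 0.551·0.9933 + 0.449·0.9715 = 0.9835 bits

I(X;Y) = H(X) - H(X|Y) = 0.9991 - 0.9835 = 0.0156 bits

Cross-check via I(X;Y) = H(X) + H(Y) - H(X,Y): computing H(Y) from the column sums and H(X,Y) from the 4 cells in the same way gives H(Y) = 0.9925 bits and H(X,Y) = 1.9760 bits, so
I(X;Y) = 0.9991 + 0.9925 - 1.9760 = 0.0156 bits ✓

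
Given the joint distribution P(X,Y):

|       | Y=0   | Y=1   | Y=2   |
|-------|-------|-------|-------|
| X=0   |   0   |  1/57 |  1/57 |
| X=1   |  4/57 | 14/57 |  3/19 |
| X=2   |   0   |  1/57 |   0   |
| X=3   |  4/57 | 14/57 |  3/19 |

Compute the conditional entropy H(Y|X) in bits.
1.3877 bits

H(Y|X) = H(X,Y) - H(X)

H(X,Y) = -Σ_{x,y} P(x,y) log₂ P(x,y). Per-cell terms -P(x,y)·log₂P(x,y):
  X=0: 0.00000, 0.10233, 0.10233
  X=1: 0.26897, 0.49750, 0.42047
  X=2: 0.00000, 0.10233, 0.00000
  X=3: 0.26897, 0.49750, 0.42047
  (cells with P = 0 contribute 0)
Sum of the 12 terms: H(X,Y) = 2.6809 bits

Marginal of X (row sums):
  P(X=0) = 0 + 1/57 + 1/57 = 2/57
  P(X=1) = 4/57 + 14/57 + 3/19 = 9/19
  P(X=2) = 0 + 1/57 + 0 = 1/57
  P(X=3) = 4/57 + 14/57 + 3/19 = 9/19
H(X) = -[(2/57)·log₂(2/57) + (9/19)·log₂(9/19) + (1/57)·log₂(1/57) + (9/19)·log₂(9/19)]
  = 0.16958 + 0.51063 + 0.10233 + 0.51063 = 1.2932 bits

H(Y|X) = H(X,Y) - H(X) = 2.6809 - 1.2932 = 1.3877 bits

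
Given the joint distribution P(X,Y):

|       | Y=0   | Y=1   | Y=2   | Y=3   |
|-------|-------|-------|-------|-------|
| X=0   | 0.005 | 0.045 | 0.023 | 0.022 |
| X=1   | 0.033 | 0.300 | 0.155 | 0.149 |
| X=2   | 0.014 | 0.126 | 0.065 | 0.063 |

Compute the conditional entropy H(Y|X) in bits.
1.7197 bits

H(Y|X) = H(X,Y) - H(X)

H(X,Y) = -Σ_{x,y} P(x,y) log₂ P(x,y). Per-cell terms -P(x,y)·log₂P(x,y):
  X=0: 0.03822, 0.20133, 0.12517, 0.12114
  X=1: 0.16241, 0.52109, 0.41690, 0.40925
  X=2: 0.08622, 0.37655, 0.25632, 0.25128
Sum of the 12 terms: H(X,Y) = 2.9659 bits

Marginal of X (row sums):
  P(X=0) = 0.005 + 0.045 + 0.023 + 0.022 = 0.095
  P(X=1) = 0.033 + 0.300 + 0.155 + 0.149 = 0.637
  P(X=2) = 0.014 + 0.126 + 0.065 + 0.063 = 0.268
H(X) = -[0.095·log₂(0.095) + 0.637·log₂(0.637) + 0.268·log₂(0.268)]
  = 0.32261 + 0.41445 + 0.50912 = 1.2462 bits

H(Y|X) = H(X,Y) - H(X) = 2.9659 - 1.2462 = 1.7197 bits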